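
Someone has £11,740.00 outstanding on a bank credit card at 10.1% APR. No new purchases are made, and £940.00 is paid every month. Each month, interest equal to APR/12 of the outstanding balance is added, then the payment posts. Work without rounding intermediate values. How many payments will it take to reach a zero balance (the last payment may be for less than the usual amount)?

14 payments

Monthly rate r = 10.1%/12 = 0.841667% = 0.00841667.
Recurrence: B ← B·(1+r) − £940.00.
Month 1: interest £98.81; balance after payment £10,898.81.
Month 2: interest £91.73; balance after payment £10,050.54.
Closed form: n = −ln(1 − rB₀/P)/ln(1+r) = −ln(0.89488)/ln(1.00842) ≈ 13.251, so the balance reaches zero during payment 14.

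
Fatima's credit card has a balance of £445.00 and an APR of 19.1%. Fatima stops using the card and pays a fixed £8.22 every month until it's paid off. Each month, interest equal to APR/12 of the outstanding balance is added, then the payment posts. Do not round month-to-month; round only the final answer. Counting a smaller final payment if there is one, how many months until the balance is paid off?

126 months

Monthly rate r = 19.1%/12 = 1.59167% = 0.0159167.
Recurrence: B ← B·(1+r) − £8.22.
Month 1: interest £7.08; balance after payment £443.86.
Month 2: interest £7.06; balance after payment £442.71.
Closed form: n = −ln(1 − rB₀/P)/ln(1+r) = −ln(0.13833)/ln(1.01592) ≈ 125.265, so the balance reaches zero during payment 126.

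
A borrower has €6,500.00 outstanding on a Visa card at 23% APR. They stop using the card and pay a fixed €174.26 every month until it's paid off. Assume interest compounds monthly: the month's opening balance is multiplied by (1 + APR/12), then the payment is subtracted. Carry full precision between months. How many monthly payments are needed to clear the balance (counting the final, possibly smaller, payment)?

Monthly rate r = 23%/12 = 1.91667% = 0.0191667.
Recurrence: B ← B·(1+r) − €174.26.
Month 1: interest €124.58; balance after payment €6,450.32.
Month 2: interest €123.63; balance after payment €6,399.69.
Closed form: n = −ln(1 − rB₀/P)/ln(1+r) = −ln(0.28507)/ln(1.01917) ≈ 66.104, so the balance reaches zero during payment 67.

67 months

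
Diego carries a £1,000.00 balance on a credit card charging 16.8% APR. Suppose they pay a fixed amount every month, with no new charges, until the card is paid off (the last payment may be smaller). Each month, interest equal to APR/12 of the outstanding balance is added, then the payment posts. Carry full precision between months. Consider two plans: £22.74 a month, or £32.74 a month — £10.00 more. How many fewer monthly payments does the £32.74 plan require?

Monthly rate r = 16.8%/12 = 1.4% = 0.014.
At £22.74/mo: n = ⌈−ln(1 − rB₀/P)/ln(1+r)⌉ = 69 payments (last £17.72); total interest = total paid − £1,000.00 = £564.04.
At £32.74/mo: 41 payments (last £4.31); total interest £313.91.
Payments saved = 69 − 41 = 28.

28 fewer payments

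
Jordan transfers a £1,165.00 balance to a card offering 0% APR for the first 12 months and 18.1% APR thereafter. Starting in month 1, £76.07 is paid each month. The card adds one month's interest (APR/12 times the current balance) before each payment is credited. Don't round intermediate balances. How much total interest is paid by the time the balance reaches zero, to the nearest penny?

Promo months 1–12 at r₀ = 0%/12 = 0; months 13+ at r₁ = 18.1%/12 = 0.0150833.
After month 12 (no interest yet): B = £1,165.00 − 12·£76.07 = £252.16.
Then at r₁ with £76.07/mo: n₂ = −ln(1 − r₁·B/P)/ln(1+r₁) ≈ 3.43 → 4 more payments.
Total paid = 15·£76.07 + £32.56 = £1,173.61; interest = £1,173.61 − £1,165.00 = £8.61.

£8.61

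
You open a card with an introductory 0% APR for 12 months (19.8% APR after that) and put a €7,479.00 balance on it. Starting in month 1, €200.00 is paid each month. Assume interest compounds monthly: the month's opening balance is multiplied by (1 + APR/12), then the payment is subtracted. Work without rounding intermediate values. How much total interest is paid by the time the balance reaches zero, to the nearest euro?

Promo months 1–12 at r₀ = 0%/12 = 0; months 13+ at r₁ = 19.8%/12 = 0.0165.
After month 12 (no interest yet): B = €7,479.00 − 12·€200.00 = €5,079.00.
Then at r₁ with €200.00/mo: n₂ = −ln(1 − r₁·B/P)/ln(1+r₁) ≈ 33.18 → 34 more payments.
Total paid = 45·€200.00 + €36.64 = €9,036.64; interest = €9,036.64 − €7,479.00 = €1,557.64.

€1,558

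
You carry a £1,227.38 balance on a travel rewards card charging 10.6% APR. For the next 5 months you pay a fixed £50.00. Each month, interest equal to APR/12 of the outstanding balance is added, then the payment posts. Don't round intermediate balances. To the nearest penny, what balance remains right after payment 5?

£1,028.10

Monthly rate r = 10.6%/12 = 0.883333% = 0.00883333.
Each month: B ← B·(1+r) − £50.00.
Month 1: interest £10.84; balance after payment £1,188.22.
Month 2: interest £10.50; balance after payment £1,148.72.
Month 3: interest £10.15; balance after payment £1,108.86.
Month 4: interest £9.79; balance after payment £1,068.66.
Month 5: interest £9.44; balance after payment £1,028.10.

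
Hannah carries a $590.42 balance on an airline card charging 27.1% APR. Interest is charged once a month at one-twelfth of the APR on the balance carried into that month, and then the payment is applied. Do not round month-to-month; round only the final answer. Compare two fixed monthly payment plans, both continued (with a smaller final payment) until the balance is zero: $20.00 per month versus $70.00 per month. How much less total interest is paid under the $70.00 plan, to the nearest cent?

Monthly rate r = 27.1%/12 = 2.25833% = 0.0225833.
At $20.00/mo: n = ⌈−ln(1 − rB₀/P)/ln(1+r)⌉ = 50 payments (last $3.96); total interest = total paid − $590.42 = $393.54.
At $70.00/mo: 10 payments (last $32.56); total interest $72.14.
Interest saved = $393.54 − $72.14 = $321.40.

$321.40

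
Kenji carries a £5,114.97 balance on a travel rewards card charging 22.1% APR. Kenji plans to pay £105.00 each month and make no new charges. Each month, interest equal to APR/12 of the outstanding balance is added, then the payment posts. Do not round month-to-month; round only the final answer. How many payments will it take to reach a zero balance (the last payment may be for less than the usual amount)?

Monthly rate r = 22.1%/12 = 1.84167% = 0.0184167.
Recurrence: B ← B·(1+r) − £105.00.
Month 1: interest £94.20; balance after payment £5,104.17.
Month 2: interest £94.00; balance after payment £5,093.17.
Closed form: n = −ln(1 − rB₀/P)/ln(1+r) = −ln(0.10285)/ln(1.01842) ≈ 124.635, so the balance reaches zero during payment 125.

125 months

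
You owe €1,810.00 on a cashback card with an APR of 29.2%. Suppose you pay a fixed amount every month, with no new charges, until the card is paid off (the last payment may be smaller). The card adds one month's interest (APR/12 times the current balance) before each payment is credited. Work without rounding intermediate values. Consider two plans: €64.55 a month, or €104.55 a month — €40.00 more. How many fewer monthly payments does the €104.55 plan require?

Monthly rate r = 29.2%/12 = 2.43333% = 0.0243333.
At €64.55/mo: n = ⌈−ln(1 − rB₀/P)/ln(1+r)⌉ = 48 payments (last €45.05); total interest = total paid − €1,810.00 = €1,268.90.
At €104.55/mo: 23 payments (last €78.46); total interest €568.56.
Payments saved = 48 − 23 = 25.

25 fewer payments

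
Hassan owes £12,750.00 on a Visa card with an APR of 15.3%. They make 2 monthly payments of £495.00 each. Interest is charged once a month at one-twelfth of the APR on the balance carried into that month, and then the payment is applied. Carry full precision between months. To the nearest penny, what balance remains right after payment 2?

£12,080.89

Monthly rate r = 15.3%/12 = 1.275% = 0.01275.
Each month: B ← B·(1+r) − £495.00.
Month 1: interest £162.56; balance after payment £12,417.56.
Month 2: interest £158.32; balance after payment £12,080.89.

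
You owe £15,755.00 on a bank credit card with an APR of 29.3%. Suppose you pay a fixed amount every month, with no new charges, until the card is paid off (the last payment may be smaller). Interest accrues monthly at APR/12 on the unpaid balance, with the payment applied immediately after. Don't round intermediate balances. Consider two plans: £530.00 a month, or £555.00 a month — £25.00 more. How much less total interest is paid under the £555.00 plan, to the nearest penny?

Monthly rate r = 29.3%/12 = 2.44167% = 0.0244167.
At £530.00/mo: n = ⌈−ln(1 − rB₀/P)/ln(1+r)⌉ = 54 payments (last £340.54); total interest = total paid − £15,755.00 = £12,675.54.
At £555.00/mo: 49 payments (last £538.45); total interest £11,423.45.
Interest saved = £12,675.54 − £11,423.45 = £1,252.09.

£1,252.09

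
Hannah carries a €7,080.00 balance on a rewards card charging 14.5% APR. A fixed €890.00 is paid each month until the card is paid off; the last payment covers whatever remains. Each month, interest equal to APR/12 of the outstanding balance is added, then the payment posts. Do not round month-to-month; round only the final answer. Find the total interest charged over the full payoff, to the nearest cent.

Monthly rate r = 14.5%/12 = 1.20833% = 0.0120833.
Payoff takes n = ⌈−ln(1 − rB₀/P)/ln(1+r)⌉ = ⌈8.414⌉ = 9 payments; the last is €369.97.
Total paid = 8·€890.00 + €369.97 = €7,489.97.
Total interest = total paid − principal = €7,489.97 − €7,080.00 = €409.97.

€409.97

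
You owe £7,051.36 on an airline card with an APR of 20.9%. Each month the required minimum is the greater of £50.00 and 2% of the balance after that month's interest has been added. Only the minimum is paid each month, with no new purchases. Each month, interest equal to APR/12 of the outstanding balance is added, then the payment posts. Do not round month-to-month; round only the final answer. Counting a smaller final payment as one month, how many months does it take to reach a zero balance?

472 months

Monthly rate r = 20.9%/12 = 1.74167% = 0.0174167.
While 2% of the post-interest balance exceeds £50.00, each month B ← (B·(1+r))·(1 − 0.02), i.e. B shrinks by the factor (1+r)·0.98 = 0.99707.
This holds for months 1–360. Entering month 361 the balance is £2,450.45; 2% of the post-interest balance is now below £50.00, so the flat £50.00 minimum applies from here.
From month 361 a fixed £50.00 at rate r clears £2,450.45 in 112 more payments. Total: 360 + 112 = 472 months.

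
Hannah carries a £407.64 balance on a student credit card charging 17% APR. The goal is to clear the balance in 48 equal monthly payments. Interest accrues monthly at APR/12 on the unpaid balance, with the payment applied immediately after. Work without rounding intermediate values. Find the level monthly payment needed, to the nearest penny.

£11.76

Monthly rate r = 17%/12 = 1.41667% = 0.0141667.
Level-payment amortization: P = B₀·r / (1 − (1+r)^(−n)) = 407.64·0.0141667 / (1 − 1.01417^(−48)).
Denominator 1 − (1+r)^(−48) = 0.49095983.
P = 5.7749 / 0.49095983 ≈ 11.76.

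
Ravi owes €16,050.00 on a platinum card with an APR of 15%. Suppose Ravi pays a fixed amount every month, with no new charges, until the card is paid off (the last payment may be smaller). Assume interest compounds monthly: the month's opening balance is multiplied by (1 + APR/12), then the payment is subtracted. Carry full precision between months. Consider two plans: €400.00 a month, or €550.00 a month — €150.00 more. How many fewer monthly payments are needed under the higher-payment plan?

Monthly rate r = 15%/12 = 1.25% = 0.0125.
At €400.00/mo: n = ⌈−ln(1 − rB₀/P)/ln(1+r)⌉ = 57 payments (last €19.95); total interest = total paid − €16,050.00 = €6,369.95.
At €550.00/mo: 37 payments (last €291.37); total interest €4,041.37.
Payments saved = 57 − 37 = 20.

20 fewer payments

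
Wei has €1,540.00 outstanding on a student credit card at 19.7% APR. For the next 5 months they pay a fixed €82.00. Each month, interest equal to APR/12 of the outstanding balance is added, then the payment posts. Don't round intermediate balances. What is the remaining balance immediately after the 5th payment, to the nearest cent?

Monthly rate r = 19.7%/12 = 1.64167% = 0.0164167.
Each month: B ← B·(1+r) − €82.00.
Month 1: interest €25.28; balance after payment €1,483.28.
Month 2: interest €24.35; balance after payment €1,425.63.
Month 3: interest €23.40; balance after payment €1,367.04.
Month 4: interest €22.44; balance after payment €1,307.48.
Month 5: interest €21.46; balance after payment €1,246.94.

€1,246.94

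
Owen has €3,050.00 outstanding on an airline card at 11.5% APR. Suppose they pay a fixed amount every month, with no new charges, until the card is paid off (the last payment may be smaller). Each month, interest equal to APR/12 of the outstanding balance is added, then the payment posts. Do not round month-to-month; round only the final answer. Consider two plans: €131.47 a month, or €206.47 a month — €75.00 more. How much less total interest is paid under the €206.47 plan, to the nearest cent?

Monthly rate r = 11.5%/12 = 0.958333% = 0.00958333.
At €131.47/mo: n = ⌈−ln(1 − rB₀/P)/ln(1+r)⌉ = 27 payments (last €47.94); total interest = total paid − €3,050.00 = €416.16.
At €206.47/mo: 17 payments (last €0.92); total interest €254.44.
Interest saved = €416.16 − €254.44 = €161.72.

€161.72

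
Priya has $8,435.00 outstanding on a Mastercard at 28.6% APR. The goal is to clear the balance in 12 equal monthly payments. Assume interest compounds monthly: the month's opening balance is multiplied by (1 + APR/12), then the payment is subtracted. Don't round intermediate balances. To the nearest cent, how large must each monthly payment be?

$816.51

Monthly rate r = 28.6%/12 = 2.38333% = 0.0238333.
Level-payment amortization: P = B₀·r / (1 − (1+r)^(−n)) = 8435.00·0.0238333 / (1 − 1.02383^(−12)).
Denominator 1 − (1+r)^(−12) = 0.246212692.
P = 201.034 / 0.246212692 ≈ 816.51.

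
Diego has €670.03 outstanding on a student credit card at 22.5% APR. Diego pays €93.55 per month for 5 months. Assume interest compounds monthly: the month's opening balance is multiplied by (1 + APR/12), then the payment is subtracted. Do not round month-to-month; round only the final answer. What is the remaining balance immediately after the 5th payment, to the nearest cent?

€249.62

Monthly rate r = 22.5%/12 = 1.875% = 0.01875.
Each month: B ← B·(1+r) − €93.55.
Month 1: interest €12.56; balance after payment €589.04.
Month 2: interest €11.04; balance after payment €506.54.
Month 3: interest €9.50; balance after payment €422.49.
Month 4: interest €7.92; balance after payment €336.86.
Month 5: interest €6.32; balance after payment €249.62.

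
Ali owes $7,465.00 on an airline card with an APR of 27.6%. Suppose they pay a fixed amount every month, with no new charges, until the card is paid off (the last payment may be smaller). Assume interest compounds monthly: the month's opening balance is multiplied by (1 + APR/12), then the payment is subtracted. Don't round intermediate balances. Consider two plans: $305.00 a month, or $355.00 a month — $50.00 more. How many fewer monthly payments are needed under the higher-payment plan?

7 fewer payments

Monthly rate r = 27.6%/12 = 2.3% = 0.023.
At $305.00/mo: n = ⌈−ln(1 − rB₀/P)/ln(1+r)⌉ = 37 payments (last $122.22); total interest = total paid − $7,465.00 = $3,637.22.
At $355.00/mo: 30 payments (last $24.00); total interest $2,854.00.
Payments saved = 37 − 30 = 7.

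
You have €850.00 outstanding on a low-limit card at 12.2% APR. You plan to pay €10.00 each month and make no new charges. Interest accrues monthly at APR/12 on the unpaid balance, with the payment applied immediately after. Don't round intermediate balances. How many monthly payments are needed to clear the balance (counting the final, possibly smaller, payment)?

Monthly rate r = 12.2%/12 = 1.01667% = 0.0101667.
Recurrence: B ← B·(1+r) − €10.00.
Month 1: interest €8.64; balance after payment €848.64.
Month 2: interest €8.63; balance after payment €847.27.
Closed form: n = −ln(1 − rB₀/P)/ln(1+r) = −ln(0.13583)/ln(1.01017) ≈ 197.356, so the balance reaches zero during payment 198.

198 months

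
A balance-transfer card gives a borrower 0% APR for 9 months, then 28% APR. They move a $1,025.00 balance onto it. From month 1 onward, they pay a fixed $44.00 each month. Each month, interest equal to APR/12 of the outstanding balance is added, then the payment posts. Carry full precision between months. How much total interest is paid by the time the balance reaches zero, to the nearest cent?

Promo months 1–9 at r₀ = 0%/12 = 0; months 10+ at r₁ = 28%/12 = 0.0233333.
After month 9 (no interest yet): B = $1,025.00 − 9·$44.00 = $629.00.
Then at r₁ with $44.00/mo: n₂ = −ln(1 − r₁·B/P)/ln(1+r₁) ≈ 17.59 → 18 more payments.
Total paid = 26·$44.00 + $26.25 = $1,170.25; interest = $1,170.25 − $1,025.00 = $145.25.

$145.25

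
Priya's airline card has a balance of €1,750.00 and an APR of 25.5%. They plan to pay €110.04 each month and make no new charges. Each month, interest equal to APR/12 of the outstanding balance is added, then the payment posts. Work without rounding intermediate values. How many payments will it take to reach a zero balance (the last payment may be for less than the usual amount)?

Monthly rate r = 25.5%/12 = 2.125% = 0.02125.
Recurrence: B ← B·(1+r) − €110.04.
Month 1: interest €37.19; balance after payment €1,677.15.
Month 2: interest €35.64; balance after payment €1,602.75.
Closed form: n = −ln(1 − rB₀/P)/ln(1+r) = −ln(0.66205)/ln(1.02125) ≈ 19.613, so the balance reaches zero during payment 20.

20 months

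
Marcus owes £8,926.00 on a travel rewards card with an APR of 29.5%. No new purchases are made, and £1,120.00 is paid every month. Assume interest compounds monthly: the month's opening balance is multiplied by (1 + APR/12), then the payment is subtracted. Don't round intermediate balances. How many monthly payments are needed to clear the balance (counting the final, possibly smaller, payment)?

9 payments

Monthly rate r = 29.5%/12 = 2.45833% = 0.0245833.
Recurrence: B ← B·(1+r) − £1,120.00.
Month 1: interest £219.43; balance after payment £8,025.43.
Month 2: interest £197.29; balance after payment £7,102.72.
Closed form: n = −ln(1 − rB₀/P)/ln(1+r) = −ln(0.80408)/ln(1.02458) ≈ 8.979, so the balance reaches zero during payment 9.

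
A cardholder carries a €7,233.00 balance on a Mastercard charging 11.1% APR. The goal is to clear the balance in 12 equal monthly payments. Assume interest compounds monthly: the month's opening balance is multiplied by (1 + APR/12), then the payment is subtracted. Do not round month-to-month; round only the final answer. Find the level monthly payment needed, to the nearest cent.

€639.60

Monthly rate r = 11.1%/12 = 0.925% = 0.00925.
Level-payment amortization: P = B₀·r / (1 − (1+r)^(−n)) = 7233.00·0.00925 / (1 − 1.00925^(−12)).
Denominator 1 − (1+r)^(−12) = 0.104604509.
P = 66.9052 / 0.104604509 ≈ 639.60.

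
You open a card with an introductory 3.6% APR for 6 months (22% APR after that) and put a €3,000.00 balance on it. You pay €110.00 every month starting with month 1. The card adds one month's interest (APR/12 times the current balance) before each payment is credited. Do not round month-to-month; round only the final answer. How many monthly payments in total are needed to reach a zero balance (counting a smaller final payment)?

Promo months 1–6 at r₀ = 3.6%/12 = 0.003; months 7+ at r₁ = 22%/12 = 0.0183333.
After month 6: iterate B ← B·(1+r₀) − €110.00 for 6 months → €2,389.44.
Then at r₁ with €110.00/mo: n₂ = −ln(1 − r₁·B/P)/ln(1+r₁) ≈ 27.96 → 28 more payments.

34 payments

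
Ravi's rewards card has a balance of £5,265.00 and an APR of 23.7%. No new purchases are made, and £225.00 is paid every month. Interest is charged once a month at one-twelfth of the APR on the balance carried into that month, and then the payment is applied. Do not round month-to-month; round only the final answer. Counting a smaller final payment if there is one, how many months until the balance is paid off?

Monthly rate r = 23.7%/12 = 1.975% = 0.01975.
Recurrence: B ← B·(1+r) − £225.00.
Month 1: interest £103.98; balance after payment £5,143.98.
Month 2: interest £101.59; balance after payment £5,020.58.
Closed form: n = −ln(1 − rB₀/P)/ln(1+r) = −ln(0.53785)/ln(1.01975) ≈ 31.710, so the balance reaches zero during payment 32.

32 payments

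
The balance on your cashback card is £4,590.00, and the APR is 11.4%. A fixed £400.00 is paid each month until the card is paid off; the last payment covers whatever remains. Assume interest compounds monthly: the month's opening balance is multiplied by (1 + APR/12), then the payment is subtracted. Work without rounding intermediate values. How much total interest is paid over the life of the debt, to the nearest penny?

Monthly rate r = 11.4%/12 = 0.95% = 0.0095.
Payoff takes n = ⌈−ln(1 − rB₀/P)/ln(1+r)⌉ = ⌈12.208⌉ = 13 payments; the last is £83.35.
Total paid = 12·£400.00 + £83.35 = £4,883.35.
Total interest = total paid − principal = £4,883.35 − £4,590.00 = £293.35.

£293.35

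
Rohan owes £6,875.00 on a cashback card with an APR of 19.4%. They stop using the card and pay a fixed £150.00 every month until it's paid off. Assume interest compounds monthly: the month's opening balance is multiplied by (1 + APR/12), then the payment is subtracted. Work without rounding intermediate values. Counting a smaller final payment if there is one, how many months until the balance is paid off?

Monthly rate r = 19.4%/12 = 1.61667% = 0.0161667.
Recurrence: B ← B·(1+r) − £150.00.
Month 1: interest £111.15; balance after payment £6,836.15.
Month 2: interest £110.52; balance after payment £6,796.66.
Closed form: n = −ln(1 − rB₀/P)/ln(1+r) = −ln(0.25903)/ln(1.01617) ≈ 84.229, so the balance reaches zero during payment 85.

85 months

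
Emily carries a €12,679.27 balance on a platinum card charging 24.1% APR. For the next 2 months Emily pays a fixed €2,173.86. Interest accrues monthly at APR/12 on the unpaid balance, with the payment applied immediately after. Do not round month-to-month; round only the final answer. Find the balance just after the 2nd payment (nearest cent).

Monthly rate r = 24.1%/12 = 2.00833% = 0.0200833.
Each month: B ← B·(1+r) − €2,173.86.
Month 1: interest €254.64; balance after payment €10,760.05.
Month 2: interest €216.10; balance after payment €8,802.29.

€8,802.29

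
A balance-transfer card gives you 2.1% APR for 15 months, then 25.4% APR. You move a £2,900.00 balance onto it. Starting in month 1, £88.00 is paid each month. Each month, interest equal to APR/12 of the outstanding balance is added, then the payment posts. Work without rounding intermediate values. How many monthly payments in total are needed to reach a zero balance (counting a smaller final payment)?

Promo months 1–15 at r₀ = 2.1%/12 = 0.00175; months 16+ at r₁ = 25.4%/12 = 0.0211667.
After month 15: iterate B ← B·(1+r₀) − £88.00 for 15 months → £1,640.77.
Then at r₁ with £88.00/mo: n₂ = −ln(1 − r₁·B/P)/ln(1+r₁) ≈ 23.96 → 24 more payments.

39 months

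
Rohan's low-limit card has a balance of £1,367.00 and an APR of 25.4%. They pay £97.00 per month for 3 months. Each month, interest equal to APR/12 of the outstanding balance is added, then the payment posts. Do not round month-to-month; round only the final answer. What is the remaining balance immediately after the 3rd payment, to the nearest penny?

Monthly rate r = 25.4%/12 = 2.11667% = 0.0211667.
Each month: B ← B·(1+r) − £97.00.
Month 1: interest £28.93; balance after payment £1,298.93.
Month 2: interest £27.49; balance after payment £1,229.43.
Month 3: interest £26.02; balance after payment £1,158.45.

£1,158.45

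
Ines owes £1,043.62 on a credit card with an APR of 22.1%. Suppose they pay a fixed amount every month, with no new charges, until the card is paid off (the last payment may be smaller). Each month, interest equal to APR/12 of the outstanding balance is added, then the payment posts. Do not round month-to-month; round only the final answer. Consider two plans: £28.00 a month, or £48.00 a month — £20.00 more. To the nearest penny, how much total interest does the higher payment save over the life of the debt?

£434.01

Monthly rate r = 22.1%/12 = 1.84167% = 0.0184167.
At £28.00/mo: n = ⌈−ln(1 − rB₀/P)/ln(1+r)⌉ = 64 payments (last £15.46); total interest = total paid − £1,043.62 = £735.84.
At £48.00/mo: 29 payments (last £1.45); total interest £301.83.
Interest saved = £735.84 − £301.83 = £434.01.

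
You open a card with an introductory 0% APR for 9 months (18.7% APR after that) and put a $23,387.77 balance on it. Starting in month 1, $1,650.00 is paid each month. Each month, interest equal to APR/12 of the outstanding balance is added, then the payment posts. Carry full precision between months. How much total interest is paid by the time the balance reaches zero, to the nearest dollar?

$436

Promo months 1–9 at r₀ = 0%/12 = 0; months 10+ at r₁ = 18.7%/12 = 0.0155833.
After month 9 (no interest yet): B = $23,387.77 − 9·$1,650.00 = $8,537.77.
Then at r₁ with $1,650.00/mo: n₂ = −ln(1 − r₁·B/P)/ln(1+r₁) ≈ 5.44 → 6 more payments.
Total paid = 14·$1,650.00 + $724.01 = $23,824.01; interest = $23,824.01 − $23,387.77 = $436.24.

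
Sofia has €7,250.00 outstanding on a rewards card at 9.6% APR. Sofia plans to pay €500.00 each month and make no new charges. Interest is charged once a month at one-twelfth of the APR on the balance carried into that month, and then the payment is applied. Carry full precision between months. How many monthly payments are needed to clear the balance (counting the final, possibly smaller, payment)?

16 months

Monthly rate r = 9.6%/12 = 0.8% = 0.008.
Recurrence: B ← B·(1+r) − €500.00.
Month 1: interest €58.00; balance after payment €6,808.00.
Month 2: interest €54.46; balance after payment €6,362.46.
Closed form: n = −ln(1 − rB₀/P)/ln(1+r) = −ln(0.884)/ln(1.008) ≈ 15.474, so the balance reaches zero during payment 16.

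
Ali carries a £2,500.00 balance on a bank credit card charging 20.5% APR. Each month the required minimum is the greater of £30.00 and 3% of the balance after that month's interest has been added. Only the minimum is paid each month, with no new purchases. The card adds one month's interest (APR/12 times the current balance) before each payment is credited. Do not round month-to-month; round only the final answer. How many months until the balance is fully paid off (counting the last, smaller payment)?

118 months

Monthly rate r = 20.5%/12 = 1.70833% = 0.0170833.
While 3% of the post-interest balance exceeds £30.00, each month B ← (B·(1+r))·(1 − 0.03), i.e. B shrinks by the factor (1+r)·0.97 = 0.98657.
This holds for months 1–70. Entering month 71 the balance is £970.33; 3% of the post-interest balance is now below £30.00, so the flat £30.00 minimum applies from here.
From month 71 a fixed £30.00 at rate r clears £970.33 in 48 more payments. Total: 70 + 48 = 118 months.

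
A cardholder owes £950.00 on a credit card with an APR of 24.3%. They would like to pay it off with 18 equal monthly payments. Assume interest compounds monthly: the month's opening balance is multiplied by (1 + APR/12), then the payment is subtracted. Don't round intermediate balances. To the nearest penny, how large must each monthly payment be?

£63.51

Monthly rate r = 24.3%/12 = 2.025% = 0.02025.
Level-payment amortization: P = B₀·r / (1 − (1+r)^(−n)) = 950.00·0.02025 / (1 − 1.02025^(−18)).
Denominator 1 − (1+r)^(−18) = 0.302922383.
P = 19.2375 / 0.302922383 ≈ 63.51.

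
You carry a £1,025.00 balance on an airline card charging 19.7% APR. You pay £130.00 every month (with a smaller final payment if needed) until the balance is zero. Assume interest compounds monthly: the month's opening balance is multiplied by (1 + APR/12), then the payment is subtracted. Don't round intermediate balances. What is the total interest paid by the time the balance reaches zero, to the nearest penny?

£81.93

Monthly rate r = 19.7%/12 = 1.64167% = 0.0164167.
Payoff takes n = ⌈−ln(1 − rB₀/P)/ln(1+r)⌉ = ⌈8.513⌉ = 9 payments; the last is £66.93.
Total paid = 8·£130.00 + £66.93 = £1,106.93.
Total interest = total paid − principal = £1,106.93 − £1,025.00 = £81.93.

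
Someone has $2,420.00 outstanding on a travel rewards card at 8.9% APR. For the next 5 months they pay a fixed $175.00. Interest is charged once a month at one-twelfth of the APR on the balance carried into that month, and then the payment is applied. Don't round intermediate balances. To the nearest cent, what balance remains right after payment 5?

$1,623.01

Monthly rate r = 8.9%/12 = 0.741667% = 0.00741667.
Each month: B ← B·(1+r) − $175.00.
Month 1: interest $17.95; balance after payment $2,262.95.
Month 2: interest $16.78; balance after payment $2,104.73.
Month 3: interest $15.61; balance after payment $1,945.34.
Month 4: interest $14.43; balance after payment $1,784.77.
Month 5: interest $13.24; balance after payment $1,623.01.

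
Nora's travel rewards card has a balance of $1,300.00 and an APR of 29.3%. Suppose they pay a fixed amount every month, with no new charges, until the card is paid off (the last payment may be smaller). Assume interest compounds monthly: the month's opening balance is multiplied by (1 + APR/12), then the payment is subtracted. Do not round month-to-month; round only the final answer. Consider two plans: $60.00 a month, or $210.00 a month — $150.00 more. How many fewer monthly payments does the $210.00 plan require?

25 fewer payments

Monthly rate r = 29.3%/12 = 2.44167% = 0.0244167.
At $60.00/mo: n = ⌈−ln(1 − rB₀/P)/ln(1+r)⌉ = 32 payments (last $12.89); total interest = total paid − $1,300.00 = $572.89.
At $210.00/mo: 7 payments (last $166.98); total interest $126.98.
Payments saved = 32 − 7 = 25.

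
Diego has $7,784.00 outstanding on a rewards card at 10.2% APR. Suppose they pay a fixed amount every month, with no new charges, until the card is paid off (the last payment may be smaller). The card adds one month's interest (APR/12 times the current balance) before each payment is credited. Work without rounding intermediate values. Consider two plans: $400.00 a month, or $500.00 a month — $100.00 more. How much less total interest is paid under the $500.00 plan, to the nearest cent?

$160.12

Monthly rate r = 10.2%/12 = 0.85% = 0.0085.
At $400.00/mo: n = ⌈−ln(1 − rB₀/P)/ln(1+r)⌉ = 22 payments (last $145.43); total interest = total paid − $7,784.00 = $761.43.
At $500.00/mo: 17 payments (last $385.31); total interest $601.31.
Interest saved = $761.43 − $601.31 = $160.12.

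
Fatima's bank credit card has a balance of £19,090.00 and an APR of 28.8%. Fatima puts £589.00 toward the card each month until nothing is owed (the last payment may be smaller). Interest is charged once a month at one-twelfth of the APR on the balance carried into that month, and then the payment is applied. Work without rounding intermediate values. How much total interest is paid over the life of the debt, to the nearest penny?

£18,274.76

Monthly rate r = 28.8%/12 = 2.4% = 0.024.
Payoff takes n = ⌈−ln(1 − rB₀/P)/ln(1+r)⌉ = ⌈63.435⌉ = 64 payments; the last is £257.76.
Total paid = 63·£589.00 + £257.76 = £37,364.76.
Total interest = total paid − principal = £37,364.76 − £19,090.00 = £18,274.76.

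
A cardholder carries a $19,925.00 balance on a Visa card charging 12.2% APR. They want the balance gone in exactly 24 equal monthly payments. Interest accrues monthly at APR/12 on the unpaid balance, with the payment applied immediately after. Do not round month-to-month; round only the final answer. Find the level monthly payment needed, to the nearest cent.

$939.80

Monthly rate r = 12.2%/12 = 1.01667% = 0.0101667.
Level-payment amortization: P = B₀·r / (1 − (1+r)^(−n)) = 19925.00·0.0101667 / (1 − 1.01017^(−24)).
Denominator 1 − (1+r)^(−24) = 0.215546522.
P = 202.571 / 0.215546522 ≈ 939.80.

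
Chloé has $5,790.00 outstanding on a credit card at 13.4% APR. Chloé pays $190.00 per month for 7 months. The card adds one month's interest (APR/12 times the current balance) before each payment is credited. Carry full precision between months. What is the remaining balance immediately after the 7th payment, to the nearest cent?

Monthly rate r = 13.4%/12 = 1.11667% = 0.0111667.
Each month: B ← B·(1+r) − $190.00.
Month 1: interest $64.66; balance after payment $5,664.65.
Month 2: interest $63.26; balance after payment $5,537.91.
Month 3: interest $61.84; balance after payment $5,409.75.
Month 4: interest $60.41; balance after payment $5,280.16.
Month 5: interest $58.96; balance after payment $5,149.12.
Month 6: interest $57.50; balance after payment $5,016.62.
Month 7: interest $56.02; balance after payment $4,882.64.

$4,882.64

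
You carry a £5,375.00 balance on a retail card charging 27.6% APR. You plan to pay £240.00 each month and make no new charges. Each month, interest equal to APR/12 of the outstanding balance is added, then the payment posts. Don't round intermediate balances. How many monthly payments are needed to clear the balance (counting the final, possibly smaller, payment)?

Monthly rate r = 27.6%/12 = 2.3% = 0.023.
Recurrence: B ← B·(1+r) − £240.00.
Month 1: interest £123.62; balance after payment £5,258.62.
Month 2: interest £120.95; balance after payment £5,139.57.
Closed form: n = −ln(1 − rB₀/P)/ln(1+r) = −ln(0.4849)/ln(1.023) ≈ 31.831, so the balance reaches zero during payment 32.

32 months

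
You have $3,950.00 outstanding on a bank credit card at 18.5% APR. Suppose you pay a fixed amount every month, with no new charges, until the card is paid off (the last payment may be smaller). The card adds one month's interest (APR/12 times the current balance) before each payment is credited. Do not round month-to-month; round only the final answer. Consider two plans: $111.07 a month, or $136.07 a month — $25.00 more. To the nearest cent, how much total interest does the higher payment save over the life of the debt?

$491.68

Monthly rate r = 18.5%/12 = 1.54167% = 0.0154167.
At $111.07/mo: n = ⌈−ln(1 − rB₀/P)/ln(1+r)⌉ = 52 payments (last $104.66); total interest = total paid − $3,950.00 = $1,819.23.
At $136.07/mo: 39 payments (last $106.89); total interest $1,327.55.
Interest saved = $1,819.23 − $1,327.55 = $491.68.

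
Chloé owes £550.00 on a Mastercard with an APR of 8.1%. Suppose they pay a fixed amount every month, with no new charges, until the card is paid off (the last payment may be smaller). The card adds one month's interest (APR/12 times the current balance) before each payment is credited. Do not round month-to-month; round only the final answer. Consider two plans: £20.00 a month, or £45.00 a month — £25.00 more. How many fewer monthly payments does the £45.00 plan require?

Monthly rate r = 8.1%/12 = 0.675% = 0.00675.
At £20.00/mo: n = ⌈−ln(1 − rB₀/P)/ln(1+r)⌉ = 31 payments (last £10.47); total interest = total paid − £550.00 = £60.47.
At £45.00/mo: 13 payments (last £35.98); total interest £25.98.
Payments saved = 31 − 13 = 18.

18 fewer payments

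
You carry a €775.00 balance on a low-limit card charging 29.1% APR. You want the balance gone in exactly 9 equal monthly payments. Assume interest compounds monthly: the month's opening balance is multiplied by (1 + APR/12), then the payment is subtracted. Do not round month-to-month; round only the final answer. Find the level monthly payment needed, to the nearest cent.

Monthly rate r = 29.1%/12 = 2.425% = 0.02425.
Level-payment amortization: P = B₀·r / (1 − (1+r)^(−n)) = 775.00·0.02425 / (1 − 1.02425^(−9)).
Denominator 1 − (1+r)^(−9) = 0.193979205.
P = 18.7937 / 0.193979205 ≈ 96.89.

€96.89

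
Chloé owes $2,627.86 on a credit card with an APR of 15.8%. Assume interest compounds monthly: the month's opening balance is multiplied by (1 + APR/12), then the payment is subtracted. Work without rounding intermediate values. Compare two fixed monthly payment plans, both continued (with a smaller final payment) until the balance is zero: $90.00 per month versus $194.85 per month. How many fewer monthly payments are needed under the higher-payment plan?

Monthly rate r = 15.8%/12 = 1.31667% = 0.0131667.
At $90.00/mo: n = ⌈−ln(1 − rB₀/P)/ln(1+r)⌉ = 38 payments (last $8.62); total interest = total paid − $2,627.86 = $710.76.
At $194.85/mo: 15 payments (last $184.26); total interest $284.30.
Payments saved = 38 − 15 = 23.

23 fewer payments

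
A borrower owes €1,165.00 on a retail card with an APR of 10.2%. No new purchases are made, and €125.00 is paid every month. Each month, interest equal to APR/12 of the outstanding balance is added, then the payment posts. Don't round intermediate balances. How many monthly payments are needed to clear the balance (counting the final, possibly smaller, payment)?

10 payments

Monthly rate r = 10.2%/12 = 0.85% = 0.0085.
Recurrence: B ← B·(1+r) − €125.00.
Month 1: interest €9.90; balance after payment €1,049.90.
Month 2: interest €8.92; balance after payment €933.83.
Closed form: n = −ln(1 − rB₀/P)/ln(1+r) = −ln(0.92078)/ln(1.0085) ≈ 9.751, so the balance reaches zero during payment 10.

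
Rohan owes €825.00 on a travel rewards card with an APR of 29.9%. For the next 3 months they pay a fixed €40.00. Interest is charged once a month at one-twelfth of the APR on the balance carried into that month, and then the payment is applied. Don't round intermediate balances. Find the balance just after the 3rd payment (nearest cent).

€765.20

Monthly rate r = 29.9%/12 = 2.49167% = 0.0249167.
Each month: B ← B·(1+r) − €40.00.
Month 1: interest €20.56; balance after payment €805.56.
Month 2: interest €20.07; balance after payment €785.63.
Month 3: interest €19.58; balance after payment €765.20.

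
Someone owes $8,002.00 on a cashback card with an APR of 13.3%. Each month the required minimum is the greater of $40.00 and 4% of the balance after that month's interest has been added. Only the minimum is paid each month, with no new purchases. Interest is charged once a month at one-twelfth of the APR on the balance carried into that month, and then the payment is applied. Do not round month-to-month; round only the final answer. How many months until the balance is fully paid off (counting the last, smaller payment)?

100 months

Monthly rate r = 13.3%/12 = 1.10833% = 0.0110833.
While 4% of the post-interest balance exceeds $40.00, each month B ← (B·(1+r))·(1 − 0.04), i.e. B shrinks by the factor (1+r)·0.96 = 0.97064.
This holds for months 1–71. Entering month 72 the balance is $964.56; 4% of the post-interest balance is now below $40.00, so the flat $40.00 minimum applies from here.
From month 72 a fixed $40.00 at rate r clears $964.56 in 29 more payments. Total: 71 + 29 = 100 months.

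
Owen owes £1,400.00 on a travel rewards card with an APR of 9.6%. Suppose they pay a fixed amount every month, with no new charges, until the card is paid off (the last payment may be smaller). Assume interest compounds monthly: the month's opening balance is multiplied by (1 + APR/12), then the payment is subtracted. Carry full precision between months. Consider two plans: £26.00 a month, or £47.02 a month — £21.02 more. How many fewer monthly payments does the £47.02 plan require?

36 fewer payments

Monthly rate r = 9.6%/12 = 0.8% = 0.008.
At £26.00/mo: n = ⌈−ln(1 − rB₀/P)/ln(1+r)⌉ = 71 payments (last £18.61); total interest = total paid − £1,400.00 = £438.61.
At £47.02/mo: 35 payments (last £6.80); total interest £205.48.
Payments saved = 71 − 35 = 36.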